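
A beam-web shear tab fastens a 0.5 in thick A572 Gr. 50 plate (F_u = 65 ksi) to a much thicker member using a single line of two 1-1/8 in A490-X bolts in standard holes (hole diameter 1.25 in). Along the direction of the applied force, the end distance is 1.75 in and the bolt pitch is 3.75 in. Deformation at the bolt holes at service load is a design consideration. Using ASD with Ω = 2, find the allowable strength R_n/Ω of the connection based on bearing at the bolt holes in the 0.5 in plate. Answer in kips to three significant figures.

Per bolt r_n = 1.2 l_c t F_u ≤ 2.4 d t F_u; upper limit = 2.4 × 1.125 × 0.5 × 65 = 87.75 kips.
Edge bolt: l_c = 1.75 − 1.25/2 = 1.125 in → 1.2 × 1.125 × 0.5 × 65 = 43.87 → r_n = 43.87 kips.
Interior bolts: l_c = 3.75 − 1.25 = 2.5 in → 1.2 × 2.5 × 0.5 × 65 = 97.5 → r_n = 87.75 kips.
R_n = 1 × 43.87 + 1 × 87.75 = 131.6 kips.
Allowable strength R_n/Ω = 131.6 / 2 = 65.8 kips.

65.8 kips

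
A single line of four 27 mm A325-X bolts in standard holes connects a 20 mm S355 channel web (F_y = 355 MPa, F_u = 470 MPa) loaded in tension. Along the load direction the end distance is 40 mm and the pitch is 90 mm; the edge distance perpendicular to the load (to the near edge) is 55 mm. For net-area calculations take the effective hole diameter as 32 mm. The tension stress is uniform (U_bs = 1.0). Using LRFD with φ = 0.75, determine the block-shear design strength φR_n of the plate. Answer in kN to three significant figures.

Shear plane L_v = 40 + 3·90 = 310 mm; A_gv = 310 × 20 = 6200 mm².
A_nv = (310 − 3.5·32) × 20 = 3960 mm².
A_nt = (55 − 0.5·32) × 20 = 780 mm².
0.6 F_u A_nv = 1117 kN; 0.6 F_y A_gv = 1321 kN → shear rupture governs the shear term.
R_n = 1117 + 1.0 × 470 × 780 / 1000 = 1483 kN.
Design strength φR_n = 0.75 × 1483 = 1110 kN.

1110 kN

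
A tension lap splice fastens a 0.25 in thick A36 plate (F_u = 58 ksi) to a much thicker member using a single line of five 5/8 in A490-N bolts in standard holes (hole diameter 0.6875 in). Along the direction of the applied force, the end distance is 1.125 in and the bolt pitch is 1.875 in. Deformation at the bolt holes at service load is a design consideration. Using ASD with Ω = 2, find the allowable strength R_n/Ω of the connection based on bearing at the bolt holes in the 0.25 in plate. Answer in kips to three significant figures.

48.1 kips

Per bolt r_n = 1.2 l_c t F_u ≤ 2.4 d t F_u; upper limit = 2.4 × 0.625 × 0.25 × 58 = 21.75 kips.
Edge bolt: l_c = 1.125 − 0.6875/2 = 0.7812 in → 1.2 × 0.7812 × 0.25 × 58 = 13.59 → r_n = 13.59 kips.
Interior bolts: l_c = 1.875 − 0.6875 = 1.188 in → 1.2 × 1.188 × 0.25 × 58 = 20.66 → r_n = 20.66 kips.
R_n = 1 × 13.59 + 4 × 20.66 = 96.24 kips.
Allowable strength R_n/Ω = 96.24 / 2 = 48.1 kips.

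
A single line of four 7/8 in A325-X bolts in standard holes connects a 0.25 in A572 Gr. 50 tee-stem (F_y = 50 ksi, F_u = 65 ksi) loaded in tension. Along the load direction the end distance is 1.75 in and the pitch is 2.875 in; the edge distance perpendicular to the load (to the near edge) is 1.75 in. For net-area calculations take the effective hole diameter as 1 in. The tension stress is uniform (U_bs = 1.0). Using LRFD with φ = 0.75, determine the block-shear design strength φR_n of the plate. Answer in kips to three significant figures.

Shear plane L_v = 1.75 + 3·2.875 = 10.38 in; A_gv = 10.38 × 0.25 = 2.594 in².
A_nv = (10.38 − 3.5·1) × 0.25 = 1.719 in².
A_nt = (1.75 − 0.5·1) × 0.25 = 0.3125 in².
0.6 F_u A_nv = 67.03 kips; 0.6 F_y A_gv = 77.81 kips → shear rupture governs the shear term.
R_n = 67.03 + 1.0 × 65 × 0.3125 = 87.34 kips.
Design strength φR_n = 0.75 × 87.34 = 65.5 kips.

65.5 kips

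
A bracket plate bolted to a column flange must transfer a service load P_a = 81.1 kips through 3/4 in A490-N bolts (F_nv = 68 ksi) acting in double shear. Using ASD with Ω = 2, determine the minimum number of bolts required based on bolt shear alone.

3 bolts

A_b = π·0.75²/4 = 0.4418 in².
Per-bolt allowable strength R_n/Ω = 68 × 0.4418 × 2 / 2 = 30.04 kips.
n ≥ 81.1 / 30.04 = 2.7 → use 3 bolts.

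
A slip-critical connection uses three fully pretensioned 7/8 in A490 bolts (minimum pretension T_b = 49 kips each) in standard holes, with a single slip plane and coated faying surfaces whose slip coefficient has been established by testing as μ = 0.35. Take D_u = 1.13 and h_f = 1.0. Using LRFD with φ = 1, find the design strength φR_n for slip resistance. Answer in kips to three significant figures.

58.1 kips

R_n = μ · D_u · h_f · T_b · n_s · n_b = 0.35 × 1.13 × 1.0 × 49 × 1 × 3 = 58.14 kips.
Design strength φR_n = 1 × 58.14 = 58.1 kips.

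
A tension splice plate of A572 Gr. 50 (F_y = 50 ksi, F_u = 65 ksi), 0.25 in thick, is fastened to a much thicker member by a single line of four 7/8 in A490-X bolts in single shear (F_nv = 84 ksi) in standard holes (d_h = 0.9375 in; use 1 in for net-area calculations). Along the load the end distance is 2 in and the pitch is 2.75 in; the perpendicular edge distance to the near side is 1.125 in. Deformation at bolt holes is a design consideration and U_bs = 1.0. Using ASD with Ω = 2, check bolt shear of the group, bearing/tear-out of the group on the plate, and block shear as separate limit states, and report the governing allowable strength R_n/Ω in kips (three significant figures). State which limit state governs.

Bolt shear: A_b = π·0.875²/4 = 0.6013 in²; R_n = 84 × 0.6013 × 4 × 1 = 202 kips → 202 / 2 = 101 kips.
Bearing: edge l_c = 1.531, r_n = 29.86 kips; interior l_c = 1.812, r_n = 34.12 kips; R_n = 29.86 + 3·34.12 = 132.2 kips → 66.1 kips.
Block shear: A_gv = 2.562, A_nv = 1.688, A_nt = 0.1562 in²; R_n = min(0.6F_uA_nv, 0.6F_yA_gv) + U_bs·F_u·A_nt = 75.97 kips → 38 kips.
Block shear governs: 38 kips.

38 kips (block shear governs)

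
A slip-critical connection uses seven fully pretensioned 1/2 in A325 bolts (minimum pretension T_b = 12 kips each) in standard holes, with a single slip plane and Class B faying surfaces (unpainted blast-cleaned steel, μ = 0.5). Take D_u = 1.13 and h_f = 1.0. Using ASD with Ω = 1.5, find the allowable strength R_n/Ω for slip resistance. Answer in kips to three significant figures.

31.6 kips

R_n = μ · D_u · h_f · T_b · n_s · n_b = 0.5 × 1.13 × 1.0 × 12 × 1 × 7 = 47.46 kips.
Allowable strength R_n/Ω = 47.46 / 1.5 = 31.6 kips.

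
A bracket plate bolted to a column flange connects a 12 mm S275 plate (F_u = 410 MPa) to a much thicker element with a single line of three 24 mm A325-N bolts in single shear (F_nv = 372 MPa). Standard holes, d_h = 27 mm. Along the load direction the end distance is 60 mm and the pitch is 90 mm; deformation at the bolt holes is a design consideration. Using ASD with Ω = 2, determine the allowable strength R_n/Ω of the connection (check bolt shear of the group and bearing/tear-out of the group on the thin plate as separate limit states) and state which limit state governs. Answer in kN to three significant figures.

252 kN (bolt shear governs)

Bolt shear: A_b = π·24²/4 = 452.4 mm²; R_n = 372 × 452.4 × 3 × 1 / 1000 = 504.9 kN → 504.9 / 2 = 252 kN.
Bearing (1.2 l_c t F_u ≤ 2.4 d t F_u): upper limit = 2.4·24·12·410 / 1000 = 283.4 kN.
  Edge l_c = 60 − 27/2 = 46.5 → r_n = 274.5 kN; interior l_c = 90 − 27 = 63 → r_n = 283.4 kN.
  R_n,bearing = 1·274.5 + 2·283.4 = 841.3 kN → 841.3 / 2 = 421 kN.
Bolt shear governs: 252 kN.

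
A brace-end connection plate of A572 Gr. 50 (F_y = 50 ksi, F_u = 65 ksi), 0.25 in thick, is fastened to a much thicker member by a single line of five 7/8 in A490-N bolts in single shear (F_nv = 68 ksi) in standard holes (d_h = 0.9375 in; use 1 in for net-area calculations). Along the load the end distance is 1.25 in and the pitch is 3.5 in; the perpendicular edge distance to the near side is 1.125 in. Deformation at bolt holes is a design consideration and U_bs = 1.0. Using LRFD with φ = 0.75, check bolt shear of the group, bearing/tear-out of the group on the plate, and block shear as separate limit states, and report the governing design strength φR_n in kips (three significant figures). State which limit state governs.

86.2 kips (block shear governs)

Bolt shear: A_b = π·0.875²/4 = 0.6013 in²; R_n = 68 × 0.6013 × 5 × 1 = 204.4 kips → 0.75 × 204.4 = 153 kips.
Bearing: edge l_c = 0.7812, r_n = 15.23 kips; interior l_c = 2.562, r_n = 34.12 kips; R_n = 15.23 + 4·34.12 = 151.7 kips → 114 kips.
Block shear: A_gv = 3.812, A_nv = 2.688, A_nt = 0.1562 in²; R_n = min(0.6F_uA_nv, 0.6F_yA_gv) + U_bs·F_u·A_nt = 115 kips → 86.2 kips.
Block shear governs: 86.2 kips.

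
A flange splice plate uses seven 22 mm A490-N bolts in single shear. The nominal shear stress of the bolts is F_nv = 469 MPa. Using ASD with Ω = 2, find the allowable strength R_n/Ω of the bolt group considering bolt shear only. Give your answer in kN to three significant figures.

624 kN

A_b = π × 22² / 4 = 380.1 mm².
R_n = F_nv · A_b · n · n_s = 469 × 380.1 × 7 × 1 / 1000 = 1248 kN.
Allowable strength R_n/Ω = 1248 / 2 = 624 kN.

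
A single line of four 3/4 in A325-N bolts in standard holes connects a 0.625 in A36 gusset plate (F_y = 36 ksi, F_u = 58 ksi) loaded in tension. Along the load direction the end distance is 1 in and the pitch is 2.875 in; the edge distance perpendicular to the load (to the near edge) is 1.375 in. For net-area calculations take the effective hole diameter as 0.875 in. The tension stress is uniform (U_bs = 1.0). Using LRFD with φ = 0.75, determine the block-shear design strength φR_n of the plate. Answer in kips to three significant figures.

123 kips

Shear plane L_v = 1 + 3·2.875 = 9.625 in; A_gv = 9.625 × 0.625 = 6.016 in².
A_nv = (9.625 − 3.5·0.875) × 0.625 = 4.102 in².
A_nt = (1.375 − 0.5·0.875) × 0.625 = 0.5859 in².
0.6 F_u A_nv = 142.7 kips; 0.6 F_y A_gv = 129.9 kips → shear yielding governs the shear term.
R_n = 129.9 + 1.0 × 58 × 0.5859 = 163.9 kips.
Design strength φR_n = 0.75 × 163.9 = 123 kips.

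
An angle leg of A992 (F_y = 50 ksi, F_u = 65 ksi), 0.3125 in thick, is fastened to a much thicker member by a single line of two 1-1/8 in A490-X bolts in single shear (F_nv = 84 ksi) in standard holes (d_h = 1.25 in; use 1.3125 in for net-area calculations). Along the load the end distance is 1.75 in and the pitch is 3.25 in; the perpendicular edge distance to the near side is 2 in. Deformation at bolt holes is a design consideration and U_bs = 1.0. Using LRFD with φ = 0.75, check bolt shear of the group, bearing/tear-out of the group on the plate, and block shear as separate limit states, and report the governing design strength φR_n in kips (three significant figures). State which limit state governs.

48.2 kips (block shear governs)

Bolt shear: A_b = π·1.125²/4 = 0.994 in²; R_n = 84 × 0.994 × 2 × 1 = 167 kips → 0.75 × 167 = 125 kips.
Bearing: edge l_c = 1.125, r_n = 27.42 kips; interior l_c = 2, r_n = 48.75 kips; R_n = 27.42 + 1·48.75 = 76.17 kips → 57.1 kips.
Block shear: A_gv = 1.562, A_nv = 0.9473, A_nt = 0.4199 in²; R_n = min(0.6F_uA_nv, 0.6F_yA_gv) + U_bs·F_u·A_nt = 64.24 kips → 48.2 kips.
Block shear governs: 48.2 kips.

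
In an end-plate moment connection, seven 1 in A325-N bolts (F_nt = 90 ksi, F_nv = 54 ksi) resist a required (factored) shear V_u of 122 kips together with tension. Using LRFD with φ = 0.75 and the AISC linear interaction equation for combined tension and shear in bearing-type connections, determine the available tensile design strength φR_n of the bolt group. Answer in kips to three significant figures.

A_b = π·1²/4 = 0.7854 in²; f_rv = 122 / (7 × 0.7854) = 22.19 ksi.
F'_nt = 1.3 F_nt − (F_nt / φF_nv) f_rv = 1.3·90 − (90/(0.75·54))·22.19 = 67.69 ksi, capped at F_nt → F'_nt = 67.69 ksi.
R_n = F'_nt · A_b · n = 67.69 × 0.7854 × 7 = 372.1 kips.
Design strength φR_n = 0.75 × 372.1 = 279 kips.

279 kips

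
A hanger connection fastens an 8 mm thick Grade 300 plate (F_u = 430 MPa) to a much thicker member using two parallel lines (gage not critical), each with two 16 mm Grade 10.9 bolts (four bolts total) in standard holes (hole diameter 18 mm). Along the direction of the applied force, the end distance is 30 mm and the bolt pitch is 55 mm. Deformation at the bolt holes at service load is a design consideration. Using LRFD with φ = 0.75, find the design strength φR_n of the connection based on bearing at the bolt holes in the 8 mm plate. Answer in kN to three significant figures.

328 kN

Per bolt r_n = 1.2 l_c t F_u ≤ 2.4 d t F_u; upper limit = 2.4 × 16 × 8 × 430 / 1000 = 132.1 kN.
Edge bolt: l_c = 30 − 18/2 = 21 mm → 1.2 × 21 × 8 × 430 / 1000 = 86.69 → r_n = 86.69 kN.
Interior bolts: l_c = 55 − 18 = 37 mm → 1.2 × 37 × 8 × 430 / 1000 = 152.7 → r_n = 132.1 kN.
R_n = 2 × 86.69 + 2 × 132.1 = 437.6 kN.
Design strength φR_n = 0.75 × 437.6 = 328 kN.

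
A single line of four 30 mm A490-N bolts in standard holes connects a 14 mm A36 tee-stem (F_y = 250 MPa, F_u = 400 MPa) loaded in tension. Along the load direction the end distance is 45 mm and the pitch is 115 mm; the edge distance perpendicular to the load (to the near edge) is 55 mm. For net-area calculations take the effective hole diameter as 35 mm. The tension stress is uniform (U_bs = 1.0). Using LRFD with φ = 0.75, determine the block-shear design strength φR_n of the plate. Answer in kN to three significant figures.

Shear plane L_v = 45 + 3·115 = 390 mm; A_gv = 390 × 14 = 5460 mm².
A_nv = (390 − 3.5·35) × 14 = 3745 mm².
A_nt = (55 − 0.5·35) × 14 = 525 mm².
0.6 F_u A_nv = 898.8 kN; 0.6 F_y A_gv = 819 kN → shear yielding governs the shear term.
R_n = 819 + 1.0 × 400 × 525 / 1000 = 1029 kN.
Design strength φR_n = 0.75 × 1029 = 772 kN.

772 kN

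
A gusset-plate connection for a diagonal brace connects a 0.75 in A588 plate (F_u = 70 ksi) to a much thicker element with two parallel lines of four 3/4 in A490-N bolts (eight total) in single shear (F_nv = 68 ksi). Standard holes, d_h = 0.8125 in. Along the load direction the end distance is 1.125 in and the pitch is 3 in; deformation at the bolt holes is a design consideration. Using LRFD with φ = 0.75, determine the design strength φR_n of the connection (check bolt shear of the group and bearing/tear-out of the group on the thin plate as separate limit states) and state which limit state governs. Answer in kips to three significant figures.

180 kips (bolt shear governs)

Bolt shear: A_b = π·0.75²/4 = 0.4418 in²; R_n = 68 × 0.4418 × 8 × 1 = 240.3 kips → 0.75 × 240.3 = 180 kips.
Bearing (1.2 l_c t F_u ≤ 2.4 d t F_u): upper limit = 2.4·0.75·0.75·70 = 94.5 kips.
  Edge l_c = 1.125 − 0.8125/2 = 0.7188 → r_n = 45.28 kips; interior l_c = 3 − 0.8125 = 2.188 → r_n = 94.5 kips.
  R_n,bearing = 2·45.28 + 6·94.5 = 657.6 kips → 0.75 × 657.6 = 493 kips.
Bolt shear governs: 180 kips.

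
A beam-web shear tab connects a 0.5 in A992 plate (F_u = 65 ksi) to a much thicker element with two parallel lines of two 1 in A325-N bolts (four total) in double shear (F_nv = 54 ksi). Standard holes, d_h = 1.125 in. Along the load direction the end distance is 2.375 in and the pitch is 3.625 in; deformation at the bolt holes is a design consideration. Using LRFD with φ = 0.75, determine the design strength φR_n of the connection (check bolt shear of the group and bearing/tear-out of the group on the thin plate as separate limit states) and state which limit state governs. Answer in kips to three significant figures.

Bolt shear: A_b = π·1²/4 = 0.7854 in²; R_n = 54 × 0.7854 × 4 × 2 = 339.3 kips → 0.75 × 339.3 = 254 kips.
Bearing (1.2 l_c t F_u ≤ 2.4 d t F_u): upper limit = 2.4·1·0.5·65 = 78 kips.
  Edge l_c = 2.375 − 1.125/2 = 1.812 → r_n = 70.69 kips; interior l_c = 3.625 − 1.125 = 2.5 → r_n = 78 kips.
  R_n,bearing = 2·70.69 + 2·78 = 297.4 kips → 0.75 × 297.4 = 223 kips.
Bearing governs: 223 kips.

223 kips (bearing governs)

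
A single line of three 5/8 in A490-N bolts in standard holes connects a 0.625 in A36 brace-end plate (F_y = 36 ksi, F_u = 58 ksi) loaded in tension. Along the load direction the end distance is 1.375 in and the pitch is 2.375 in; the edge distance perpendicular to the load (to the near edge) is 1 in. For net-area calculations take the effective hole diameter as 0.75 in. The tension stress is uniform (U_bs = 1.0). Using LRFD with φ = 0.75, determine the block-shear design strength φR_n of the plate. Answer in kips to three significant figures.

79 kips

Shear plane L_v = 1.375 + 2·2.375 = 6.125 in; A_gv = 6.125 × 0.625 = 3.828 in².
A_nv = (6.125 − 2.5·0.75) × 0.625 = 2.656 in².
A_nt = (1 − 0.5·0.75) × 0.625 = 0.3906 in².
0.6 F_u A_nv = 92.44 kips; 0.6 F_y A_gv = 82.69 kips → shear yielding governs the shear term.
R_n = 82.69 + 1.0 × 58 × 0.3906 = 105.3 kips.
Design strength φR_n = 0.75 × 105.3 = 79 kips.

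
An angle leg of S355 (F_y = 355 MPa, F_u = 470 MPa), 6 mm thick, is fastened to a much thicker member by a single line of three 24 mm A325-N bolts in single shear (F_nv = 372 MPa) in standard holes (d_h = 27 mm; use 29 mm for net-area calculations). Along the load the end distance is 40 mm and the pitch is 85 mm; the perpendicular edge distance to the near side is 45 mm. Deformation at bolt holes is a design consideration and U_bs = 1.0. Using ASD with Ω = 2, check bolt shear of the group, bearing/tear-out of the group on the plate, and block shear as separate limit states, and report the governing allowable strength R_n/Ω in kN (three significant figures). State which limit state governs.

159 kN (block shear governs)

Bolt shear: A_b = π·24²/4 = 452.4 mm²; R_n = 372 × 452.4 × 3 × 1 / 1000 = 504.9 kN → 504.9 / 2 = 252 kN.
Bearing: edge l_c = 26.5, r_n = 89.68 kN; interior l_c = 58, r_n = 162.4 kN; R_n = 89.68 + 2·162.4 = 414.5 kN → 207 kN.
Block shear: A_gv = 1260, A_nv = 825, A_nt = 183 mm²; R_n = min(0.6F_uA_nv, 0.6F_yA_gv) + U_bs·F_u·A_nt = 318.7 kN → 159 kN.
Block shear governs: 159 kN.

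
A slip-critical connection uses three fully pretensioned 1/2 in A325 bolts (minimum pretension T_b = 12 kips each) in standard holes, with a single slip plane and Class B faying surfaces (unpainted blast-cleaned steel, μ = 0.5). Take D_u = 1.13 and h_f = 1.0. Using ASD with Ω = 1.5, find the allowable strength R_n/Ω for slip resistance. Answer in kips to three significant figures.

13.6 kips

R_n = μ · D_u · h_f · T_b · n_s · n_b = 0.5 × 1.13 × 1.0 × 12 × 1 × 3 = 20.34 kips.
Allowable strength R_n/Ω = 20.34 / 1.5 = 13.6 kips.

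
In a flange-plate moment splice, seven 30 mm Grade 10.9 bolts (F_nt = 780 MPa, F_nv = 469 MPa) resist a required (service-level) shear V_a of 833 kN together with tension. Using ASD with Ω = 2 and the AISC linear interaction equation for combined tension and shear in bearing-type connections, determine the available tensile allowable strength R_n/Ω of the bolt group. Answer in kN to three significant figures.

1120 kN

A_b = π·30²/4 = 706.9 mm²; f_rv = 833 × 1000 / (7 × 706.9) = 168.4 MPa.
F'_nt = 1.3 F_nt − (Ω F_nt / F_nv) f_rv = 1.3·780 − (2·780/469)·168.4 = 454 MPa, capped at F_nt → F'_nt = 454 MPa.
R_n = F'_nt · A_b · n = 454 × 706.9 × 7 / 1000 = 2247 kN.
Allowable strength R_n/Ω = 2247 / 2 = 1120 kN.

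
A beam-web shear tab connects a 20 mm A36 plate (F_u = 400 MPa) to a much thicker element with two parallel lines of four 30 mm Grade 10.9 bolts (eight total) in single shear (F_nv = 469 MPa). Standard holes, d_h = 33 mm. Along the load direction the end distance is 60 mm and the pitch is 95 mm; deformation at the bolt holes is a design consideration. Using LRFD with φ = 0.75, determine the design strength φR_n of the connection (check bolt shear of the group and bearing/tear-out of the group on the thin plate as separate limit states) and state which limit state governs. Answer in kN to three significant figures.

Bolt shear: A_b = π·30²/4 = 706.9 mm²; R_n = 469 × 706.9 × 8 × 1 / 1000 = 2652 kN → 0.75 × 2652 = 1990 kN.
Bearing (1.2 l_c t F_u ≤ 2.4 d t F_u): upper limit = 2.4·30·20·400 / 1000 = 576 kN.
  Edge l_c = 60 − 33/2 = 43.5 → r_n = 417.6 kN; interior l_c = 95 − 33 = 62 → r_n = 576 kN.
  R_n,bearing = 2·417.6 + 6·576 = 4291 kN → 0.75 × 4291 = 3220 kN.
Bolt shear governs: 1990 kN.

1990 kN (bolt shear governs)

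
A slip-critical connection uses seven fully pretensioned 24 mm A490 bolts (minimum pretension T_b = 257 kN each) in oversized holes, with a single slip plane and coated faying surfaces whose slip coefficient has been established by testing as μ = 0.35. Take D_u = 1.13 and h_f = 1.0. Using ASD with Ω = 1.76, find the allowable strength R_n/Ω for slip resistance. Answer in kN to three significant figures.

R_n = μ · D_u · h_f · T_b · n_s · n_b = 0.35 × 1.13 × 1.0 × 257 × 1 × 7 = 711.5 kN.
Allowable strength R_n/Ω = 711.5 / 1.76 = 404 kN.

404 kN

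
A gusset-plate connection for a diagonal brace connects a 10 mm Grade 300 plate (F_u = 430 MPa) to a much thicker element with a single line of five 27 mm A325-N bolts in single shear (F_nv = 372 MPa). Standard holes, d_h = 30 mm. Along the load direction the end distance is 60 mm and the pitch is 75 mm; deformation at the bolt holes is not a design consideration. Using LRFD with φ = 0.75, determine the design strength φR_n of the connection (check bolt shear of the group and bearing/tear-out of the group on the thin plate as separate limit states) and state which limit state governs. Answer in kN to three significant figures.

799 kN (bolt shear governs)

Bolt shear: A_b = π·27²/4 = 572.6 mm²; R_n = 372 × 572.6 × 5 × 1 / 1000 = 1065 kN → 0.75 × 1065 = 799 kN.
Bearing (1.5 l_c t F_u ≤ 3.0 d t F_u): upper limit = 3.0·27·10·430 / 1000 = 348.3 kN.
  Edge l_c = 60 − 30/2 = 45 → r_n = 290.2 kN; interior l_c = 75 − 30 = 45 → r_n = 290.2 kN.
  R_n,bearing = 1·290.2 + 4·290.2 = 1451 kN → 0.75 × 1451 = 1090 kN.
Bolt shear governs: 799 kN.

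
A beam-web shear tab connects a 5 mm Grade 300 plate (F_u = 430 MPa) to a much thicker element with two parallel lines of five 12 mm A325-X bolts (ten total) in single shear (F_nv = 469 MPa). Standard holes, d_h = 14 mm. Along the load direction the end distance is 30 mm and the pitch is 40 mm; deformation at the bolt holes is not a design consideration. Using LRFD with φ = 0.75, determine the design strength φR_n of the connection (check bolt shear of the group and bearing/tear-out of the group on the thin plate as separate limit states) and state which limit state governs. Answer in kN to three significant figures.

Bolt shear: A_b = π·12²/4 = 113.1 mm²; R_n = 469 × 113.1 × 10 × 1 / 1000 = 530.4 kN → 0.75 × 530.4 = 398 kN.
Bearing (1.5 l_c t F_u ≤ 3.0 d t F_u): upper limit = 3.0·12·5·430 / 1000 = 77.4 kN.
  Edge l_c = 30 − 14/2 = 23 → r_n = 74.17 kN; interior l_c = 40 − 14 = 26 → r_n = 77.4 kN.
  R_n,bearing = 2·74.17 + 8·77.4 = 767.6 kN → 0.75 × 767.6 = 576 kN.
Bolt shear governs: 398 kN.

398 kN (bolt shear governs)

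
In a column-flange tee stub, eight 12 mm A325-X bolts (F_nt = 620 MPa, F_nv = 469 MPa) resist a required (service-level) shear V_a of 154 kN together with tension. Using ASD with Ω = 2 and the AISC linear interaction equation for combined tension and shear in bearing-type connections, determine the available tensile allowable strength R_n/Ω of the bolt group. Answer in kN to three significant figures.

161 kN

A_b = π·12²/4 = 113.1 mm²; f_rv = 154 × 1000 / (8 × 113.1) = 170.2 MPa.
F'_nt = 1.3 F_nt − (Ω F_nt / F_nv) f_rv = 1.3·620 − (2·620/469)·170.2 = 356 MPa, capped at F_nt → F'_nt = 356 MPa.
R_n = F'_nt · A_b · n = 356 × 113.1 × 8 / 1000 = 322.1 kN.
Allowable strength R_n/Ω = 322.1 / 2 = 161 kN.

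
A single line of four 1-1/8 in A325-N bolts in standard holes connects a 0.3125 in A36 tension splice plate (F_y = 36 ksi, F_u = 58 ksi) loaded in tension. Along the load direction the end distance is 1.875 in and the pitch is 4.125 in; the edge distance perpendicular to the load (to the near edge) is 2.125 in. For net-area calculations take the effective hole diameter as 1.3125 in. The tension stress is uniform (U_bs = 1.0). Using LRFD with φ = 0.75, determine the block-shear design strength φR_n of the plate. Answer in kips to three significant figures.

Shear plane L_v = 1.875 + 3·4.125 = 14.25 in; A_gv = 14.25 × 0.3125 = 4.453 in².
A_nv = (14.25 − 3.5·1.3125) × 0.3125 = 3.018 in².
A_nt = (2.125 − 0.5·1.3125) × 0.3125 = 0.459 in².
0.6 F_u A_nv = 105 kips; 0.6 F_y A_gv = 96.19 kips → shear yielding governs the shear term.
R_n = 96.19 + 1.0 × 58 × 0.459 = 122.8 kips.
Design strength φR_n = 0.75 × 122.8 = 92.1 kips.

92.1 kips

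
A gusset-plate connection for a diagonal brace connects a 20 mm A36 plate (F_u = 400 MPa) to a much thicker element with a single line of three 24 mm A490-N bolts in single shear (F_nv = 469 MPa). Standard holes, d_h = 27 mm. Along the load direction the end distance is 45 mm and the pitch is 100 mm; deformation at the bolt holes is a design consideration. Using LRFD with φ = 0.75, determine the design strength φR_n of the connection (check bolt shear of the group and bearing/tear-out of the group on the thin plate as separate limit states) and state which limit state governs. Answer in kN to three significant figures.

Bolt shear: A_b = π·24²/4 = 452.4 mm²; R_n = 469 × 452.4 × 3 × 1 / 1000 = 636.5 kN → 0.75 × 636.5 = 477 kN.
Bearing (1.2 l_c t F_u ≤ 2.4 d t F_u): upper limit = 2.4·24·20·400 / 1000 = 460.8 kN.
  Edge l_c = 45 − 27/2 = 31.5 → r_n = 302.4 kN; interior l_c = 100 − 27 = 73 → r_n = 460.8 kN.
  R_n,bearing = 1·302.4 + 2·460.8 = 1224 kN → 0.75 × 1224 = 918 kN.
Bolt shear governs: 477 kN.

477 kN (bolt shear governs)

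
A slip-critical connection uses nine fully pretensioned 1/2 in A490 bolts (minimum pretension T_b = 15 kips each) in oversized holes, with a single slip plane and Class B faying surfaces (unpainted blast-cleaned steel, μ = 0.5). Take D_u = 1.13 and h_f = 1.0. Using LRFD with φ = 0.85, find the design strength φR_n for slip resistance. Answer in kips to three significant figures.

64.8 kips

R_n = μ · D_u · h_f · T_b · n_s · n_b = 0.5 × 1.13 × 1.0 × 15 × 1 × 9 = 76.27 kips.
Design strength φR_n = 0.85 × 76.27 = 64.8 kips.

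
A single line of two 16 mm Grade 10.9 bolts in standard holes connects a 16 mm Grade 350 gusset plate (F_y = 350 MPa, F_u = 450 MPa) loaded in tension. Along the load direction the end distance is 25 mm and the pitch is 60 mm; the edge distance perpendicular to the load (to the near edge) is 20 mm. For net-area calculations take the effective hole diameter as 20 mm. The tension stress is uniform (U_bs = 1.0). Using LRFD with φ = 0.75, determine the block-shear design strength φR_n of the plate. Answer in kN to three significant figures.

Shear plane L_v = 25 + 1·60 = 85 mm; A_gv = 85 × 16 = 1360 mm².
A_nv = (85 − 1.5·20) × 16 = 880 mm².
A_nt = (20 − 0.5·20) × 16 = 160 mm².
0.6 F_u A_nv = 237.6 kN; 0.6 F_y A_gv = 285.6 kN → shear rupture governs the shear term.
R_n = 237.6 + 1.0 × 450 × 160 / 1000 = 309.6 kN.
Design strength φR_n = 0.75 × 309.6 = 232 kN.

232 kN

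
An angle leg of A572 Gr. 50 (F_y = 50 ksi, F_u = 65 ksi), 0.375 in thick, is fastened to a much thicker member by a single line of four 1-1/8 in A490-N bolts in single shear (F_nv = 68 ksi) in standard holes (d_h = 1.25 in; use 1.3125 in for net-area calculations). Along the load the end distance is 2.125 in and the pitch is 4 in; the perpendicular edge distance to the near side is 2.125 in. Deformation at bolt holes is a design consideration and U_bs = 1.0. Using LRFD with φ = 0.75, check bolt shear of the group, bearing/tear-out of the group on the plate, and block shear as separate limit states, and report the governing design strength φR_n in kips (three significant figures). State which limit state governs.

Bolt shear: A_b = π·1.125²/4 = 0.994 in²; R_n = 68 × 0.994 × 4 × 1 = 270.4 kips → 0.75 × 270.4 = 203 kips.
Bearing: edge l_c = 1.5, r_n = 43.87 kips; interior l_c = 2.75, r_n = 65.81 kips; R_n = 43.87 + 3·65.81 = 241.3 kips → 181 kips.
Block shear: A_gv = 5.297, A_nv = 3.574, A_nt = 0.5508 in²; R_n = min(0.6F_uA_nv, 0.6F_yA_gv) + U_bs·F_u·A_nt = 175.2 kips → 131 kips.
Block shear governs: 131 kips.

131 kips (block shear governs)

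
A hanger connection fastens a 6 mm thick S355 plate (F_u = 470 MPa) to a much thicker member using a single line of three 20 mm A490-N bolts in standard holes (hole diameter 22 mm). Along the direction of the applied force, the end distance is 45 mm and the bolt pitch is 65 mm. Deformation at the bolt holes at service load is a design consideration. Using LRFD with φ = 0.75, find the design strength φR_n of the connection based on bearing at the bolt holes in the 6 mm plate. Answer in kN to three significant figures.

Per bolt r_n = 1.2 l_c t F_u ≤ 2.4 d t F_u; upper limit = 2.4 × 20 × 6 × 470 / 1000 = 135.4 kN.
Edge bolt: l_c = 45 − 22/2 = 34 mm → 1.2 × 34 × 6 × 470 / 1000 = 115.1 → r_n = 115.1 kN.
Interior bolts: l_c = 65 − 22 = 43 mm → 1.2 × 43 × 6 × 470 / 1000 = 145.5 → r_n = 135.4 kN.
R_n = 1 × 115.1 + 2 × 135.4 = 385.8 kN.
Design strength φR_n = 0.75 × 385.8 = 289 kN.

289 kN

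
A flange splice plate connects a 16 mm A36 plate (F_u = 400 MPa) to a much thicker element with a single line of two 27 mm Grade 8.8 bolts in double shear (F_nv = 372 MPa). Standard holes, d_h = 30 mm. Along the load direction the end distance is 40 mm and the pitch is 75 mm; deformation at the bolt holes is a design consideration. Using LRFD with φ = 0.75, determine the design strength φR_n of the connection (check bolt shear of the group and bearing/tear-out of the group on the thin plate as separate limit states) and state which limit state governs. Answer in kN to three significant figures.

403 kN (bearing governs)

Bolt shear: A_b = π·27²/4 = 572.6 mm²; R_n = 372 × 572.6 × 2 × 2 / 1000 = 852 kN → 0.75 × 852 = 639 kN.
Bearing (1.2 l_c t F_u ≤ 2.4 d t F_u): upper limit = 2.4·27·16·400 / 1000 = 414.7 kN.
  Edge l_c = 40 − 30/2 = 25 → r_n = 192 kN; interior l_c = 75 − 30 = 45 → r_n = 345.6 kN.
  R_n,bearing = 1·192 + 1·345.6 = 537.6 kN → 0.75 × 537.6 = 403 kN.
Bearing governs: 403 kN.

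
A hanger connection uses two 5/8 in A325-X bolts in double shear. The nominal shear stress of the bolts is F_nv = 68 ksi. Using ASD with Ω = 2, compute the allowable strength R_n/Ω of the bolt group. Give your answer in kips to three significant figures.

41.7 kips

A_b = π × 0.625² / 4 = 0.3068 in².
R_n = F_nv · A_b · n · n_s = 68 × 0.3068 × 2 × 2 = 83.45 kips.
Allowable strength R_n/Ω = 83.45 / 2 = 41.7 kips.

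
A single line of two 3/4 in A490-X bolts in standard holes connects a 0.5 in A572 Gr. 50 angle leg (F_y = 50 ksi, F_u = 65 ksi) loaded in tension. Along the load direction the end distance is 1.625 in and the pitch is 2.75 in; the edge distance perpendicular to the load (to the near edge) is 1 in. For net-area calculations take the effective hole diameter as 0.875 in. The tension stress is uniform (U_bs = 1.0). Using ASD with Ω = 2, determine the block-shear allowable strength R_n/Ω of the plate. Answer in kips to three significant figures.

39 kips

Shear plane L_v = 1.625 + 1·2.75 = 4.375 in; A_gv = 4.375 × 0.5 = 2.188 in².
A_nv = (4.375 − 1.5·0.875) × 0.5 = 1.531 in².
A_nt = (1 − 0.5·0.875) × 0.5 = 0.2812 in².
0.6 F_u A_nv = 59.72 kips; 0.6 F_y A_gv = 65.62 kips → shear rupture governs the shear term.
R_n = 59.72 + 1.0 × 65 × 0.2812 = 78 kips.
Allowable strength R_n/Ω = 78 / 2 = 39 kips.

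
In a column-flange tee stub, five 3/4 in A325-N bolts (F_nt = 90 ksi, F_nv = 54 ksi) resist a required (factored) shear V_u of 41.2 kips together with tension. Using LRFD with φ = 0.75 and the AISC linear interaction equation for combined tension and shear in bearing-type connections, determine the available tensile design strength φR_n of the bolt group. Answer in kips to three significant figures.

125 kips

A_b = π·0.75²/4 = 0.4418 in²; f_rv = 41.2 / (5 × 0.4418) = 18.65 ksi.
F'_nt = 1.3 F_nt − (F_nt / φF_nv) f_rv = 1.3·90 − (90/(0.75·54))·18.65 = 75.55 ksi, capped at F_nt → F'_nt = 75.55 ksi.
R_n = F'_nt · A_b · n = 75.55 × 0.4418 × 5 = 166.9 kips.
Design strength φR_n = 0.75 × 166.9 = 125 kips.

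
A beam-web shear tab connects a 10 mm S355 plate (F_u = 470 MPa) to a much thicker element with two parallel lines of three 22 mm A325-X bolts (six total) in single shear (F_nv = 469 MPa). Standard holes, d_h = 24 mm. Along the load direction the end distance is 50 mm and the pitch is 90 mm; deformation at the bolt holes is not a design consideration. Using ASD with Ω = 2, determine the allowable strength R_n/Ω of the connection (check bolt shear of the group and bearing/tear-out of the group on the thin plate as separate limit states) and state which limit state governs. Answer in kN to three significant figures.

Bolt shear: A_b = π·22²/4 = 380.1 mm²; R_n = 469 × 380.1 × 6 × 1 / 1000 = 1070 kN → 1070 / 2 = 535 kN.
Bearing (1.5 l_c t F_u ≤ 3.0 d t F_u): upper limit = 3.0·22·10·470 / 1000 = 310.2 kN.
  Edge l_c = 50 − 24/2 = 38 → r_n = 267.9 kN; interior l_c = 90 − 24 = 66 → r_n = 310.2 kN.
  R_n,bearing = 2·267.9 + 4·310.2 = 1777 kN → 1777 / 2 = 888 kN.
Bolt shear governs: 535 kN.

535 kN (bolt shear governs)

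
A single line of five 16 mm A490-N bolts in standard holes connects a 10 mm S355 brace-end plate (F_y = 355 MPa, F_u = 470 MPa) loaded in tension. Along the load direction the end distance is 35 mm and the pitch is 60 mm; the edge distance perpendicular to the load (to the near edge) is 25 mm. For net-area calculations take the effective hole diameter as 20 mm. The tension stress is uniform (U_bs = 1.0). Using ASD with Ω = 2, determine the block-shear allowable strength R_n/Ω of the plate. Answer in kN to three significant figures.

Shear plane L_v = 35 + 4·60 = 275 mm; A_gv = 275 × 10 = 2750 mm².
A_nv = (275 − 4.5·20) × 10 = 1850 mm².
A_nt = (25 − 0.5·20) × 10 = 150 mm².
0.6 F_u A_nv = 521.7 kN; 0.6 F_y A_gv = 585.8 kN → shear rupture governs the shear term.
R_n = 521.7 + 1.0 × 470 × 150 / 1000 = 592.2 kN.
Allowable strength R_n/Ω = 592.2 / 2 = 296 kN.

296 kN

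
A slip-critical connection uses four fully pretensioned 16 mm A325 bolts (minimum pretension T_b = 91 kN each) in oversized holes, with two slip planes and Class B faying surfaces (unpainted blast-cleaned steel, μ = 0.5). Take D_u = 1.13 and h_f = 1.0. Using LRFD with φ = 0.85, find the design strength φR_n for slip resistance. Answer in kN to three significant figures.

R_n = μ · D_u · h_f · T_b · n_s · n_b = 0.5 × 1.13 × 1.0 × 91 × 2 × 4 = 411.3 kN.
Design strength φR_n = 0.85 × 411.3 = 350 kN.

350 kN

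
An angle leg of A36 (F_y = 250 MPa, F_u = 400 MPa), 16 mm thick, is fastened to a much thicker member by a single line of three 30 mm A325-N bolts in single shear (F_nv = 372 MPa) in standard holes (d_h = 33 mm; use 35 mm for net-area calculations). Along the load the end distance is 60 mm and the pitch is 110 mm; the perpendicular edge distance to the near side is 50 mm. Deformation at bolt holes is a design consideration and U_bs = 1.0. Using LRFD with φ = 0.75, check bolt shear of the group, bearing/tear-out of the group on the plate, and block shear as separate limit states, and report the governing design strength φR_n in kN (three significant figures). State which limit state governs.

592 kN (bolt shear governs)

Bolt shear: A_b = π·30²/4 = 706.9 mm²; R_n = 372 × 706.9 × 3 × 1 / 1000 = 788.9 kN → 0.75 × 788.9 = 592 kN.
Bearing: edge l_c = 43.5, r_n = 334.1 kN; interior l_c = 77, r_n = 460.8 kN; R_n = 334.1 + 2·460.8 = 1256 kN → 942 kN.
Block shear: A_gv = 4480, A_nv = 3080, A_nt = 520 mm²; R_n = min(0.6F_uA_nv, 0.6F_yA_gv) + U_bs·F_u·A_nt = 880 kN → 660 kN.
Bolt shear governs: 592 kN.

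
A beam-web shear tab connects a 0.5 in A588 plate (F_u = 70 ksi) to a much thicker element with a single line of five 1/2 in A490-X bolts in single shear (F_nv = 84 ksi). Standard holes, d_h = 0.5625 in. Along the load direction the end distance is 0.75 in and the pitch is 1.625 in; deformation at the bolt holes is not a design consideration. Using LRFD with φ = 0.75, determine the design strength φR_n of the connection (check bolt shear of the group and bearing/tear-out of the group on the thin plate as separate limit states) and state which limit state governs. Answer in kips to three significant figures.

61.9 kips (bolt shear governs)

Bolt shear: A_b = π·0.5²/4 = 0.1963 in²; R_n = 84 × 0.1963 × 5 × 1 = 82.47 kips → 0.75 × 82.47 = 61.9 kips.
Bearing (1.5 l_c t F_u ≤ 3.0 d t F_u): upper limit = 3.0·0.5·0.5·70 = 52.5 kips.
  Edge l_c = 0.75 − 0.5625/2 = 0.4688 → r_n = 24.61 kips; interior l_c = 1.625 − 0.5625 = 1.062 → r_n = 52.5 kips.
  R_n,bearing = 1·24.61 + 4·52.5 = 234.6 kips → 0.75 × 234.6 = 176 kips.
Bolt shear governs: 61.9 kips.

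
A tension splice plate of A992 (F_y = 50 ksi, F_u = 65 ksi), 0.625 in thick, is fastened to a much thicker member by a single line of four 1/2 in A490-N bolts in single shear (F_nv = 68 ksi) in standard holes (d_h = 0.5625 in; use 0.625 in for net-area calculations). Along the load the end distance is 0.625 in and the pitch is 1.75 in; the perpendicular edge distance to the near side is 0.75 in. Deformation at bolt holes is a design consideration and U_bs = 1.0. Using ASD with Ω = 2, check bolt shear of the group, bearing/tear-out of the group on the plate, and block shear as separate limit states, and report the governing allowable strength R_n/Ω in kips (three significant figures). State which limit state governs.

26.7 kips (bolt shear governs)

Bolt shear: A_b = π·0.5²/4 = 0.1963 in²; R_n = 68 × 0.1963 × 4 × 1 = 53.41 kips → 53.41 / 2 = 26.7 kips.
Bearing: edge l_c = 0.3438, r_n = 16.76 kips; interior l_c = 1.188, r_n = 48.75 kips; R_n = 16.76 + 3·48.75 = 163 kips → 81.5 kips.
Block shear: A_gv = 3.672, A_nv = 2.305, A_nt = 0.2734 in²; R_n = min(0.6F_uA_nv, 0.6F_yA_gv) + U_bs·F_u·A_nt = 107.7 kips → 53.8 kips.
Bolt shear governs: 26.7 kips.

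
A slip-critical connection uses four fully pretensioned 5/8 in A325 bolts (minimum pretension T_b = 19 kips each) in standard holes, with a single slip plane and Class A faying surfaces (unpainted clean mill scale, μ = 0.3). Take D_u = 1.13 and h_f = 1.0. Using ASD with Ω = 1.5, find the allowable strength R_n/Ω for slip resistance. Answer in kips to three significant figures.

17.2 kips

R_n = μ · D_u · h_f · T_b · n_s · n_b = 0.3 × 1.13 × 1.0 × 19 × 1 × 4 = 25.76 kips.
Allowable strength R_n/Ω = 25.76 / 1.5 = 17.2 kips.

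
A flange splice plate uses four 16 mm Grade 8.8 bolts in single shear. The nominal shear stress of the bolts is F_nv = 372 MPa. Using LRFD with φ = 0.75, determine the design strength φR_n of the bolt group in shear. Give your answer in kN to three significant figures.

A_b = π × 16² / 4 = 201.1 mm².
R_n = F_nv · A_b · n · n_s = 372 × 201.1 × 4 × 1 / 1000 = 299.2 kN.
Design strength φR_n = 0.75 × 299.2 = 224 kN.

224 kN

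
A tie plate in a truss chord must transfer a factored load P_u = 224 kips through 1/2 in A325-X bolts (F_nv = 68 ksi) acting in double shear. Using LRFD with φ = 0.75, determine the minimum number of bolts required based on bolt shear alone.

A_b = π·0.5²/4 = 0.1963 in².
Per-bolt design strength φR_n = 0.75 × 68 × 0.1963 × 2 = 20.03 kips.
n ≥ 224 / 20.03 = 11.18 → use 12 bolts.

12 bolts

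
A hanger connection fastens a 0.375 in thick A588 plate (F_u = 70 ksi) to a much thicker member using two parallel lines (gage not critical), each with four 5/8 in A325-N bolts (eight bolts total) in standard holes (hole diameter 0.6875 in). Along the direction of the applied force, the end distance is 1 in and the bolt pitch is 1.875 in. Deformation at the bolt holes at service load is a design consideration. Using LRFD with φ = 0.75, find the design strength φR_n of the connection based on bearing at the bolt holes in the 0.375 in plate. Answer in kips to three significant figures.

199 kips

Per bolt r_n = 1.2 l_c t F_u ≤ 2.4 d t F_u; upper limit = 2.4 × 0.625 × 0.375 × 70 = 39.38 kips.
Edge bolt: l_c = 1 − 0.6875/2 = 0.6562 in → 1.2 × 0.6562 × 0.375 × 70 = 20.67 → r_n = 20.67 kips.
Interior bolts: l_c = 1.875 − 0.6875 = 1.188 in → 1.2 × 1.188 × 0.375 × 70 = 37.41 → r_n = 37.41 kips.
R_n = 2 × 20.67 + 6 × 37.41 = 265.8 kips.
Design strength φR_n = 0.75 × 265.8 = 199 kips.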